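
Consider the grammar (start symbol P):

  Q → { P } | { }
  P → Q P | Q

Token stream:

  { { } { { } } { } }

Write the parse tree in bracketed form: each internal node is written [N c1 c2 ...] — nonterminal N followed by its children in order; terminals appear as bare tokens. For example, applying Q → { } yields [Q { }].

P
Q
{ P }
{ Q P }
{ { } P }
{ { } Q P }
{ { } { P } P }
{ { } { Q } P }
{ { } { { } } P }
{ { } { { } } Q }
{ { } { { } } { } }

[P [Q { [P [Q { }] [P [Q { [P [Q { }]] }] [P [Q { }]]]] }]]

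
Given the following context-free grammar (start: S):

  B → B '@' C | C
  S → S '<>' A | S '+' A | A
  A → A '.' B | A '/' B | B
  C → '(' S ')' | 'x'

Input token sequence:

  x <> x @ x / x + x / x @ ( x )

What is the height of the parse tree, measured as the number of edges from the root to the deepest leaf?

8

[S [S [S [A [B [C x]]]] <> [A [A [B [B [C x]] @ [C x]]] / [B [C x]]]] + [A [A [B [C x]]] / [B [B [C x]] @ [C ( [S [A [B [C x]]]] )]]]]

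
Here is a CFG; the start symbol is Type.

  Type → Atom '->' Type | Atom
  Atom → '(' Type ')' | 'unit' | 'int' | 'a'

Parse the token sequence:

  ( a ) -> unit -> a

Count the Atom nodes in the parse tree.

[Type [Atom ( [Type [Atom a]] )] -> [Type [Atom unit] -> [Type [Atom a]]]]

4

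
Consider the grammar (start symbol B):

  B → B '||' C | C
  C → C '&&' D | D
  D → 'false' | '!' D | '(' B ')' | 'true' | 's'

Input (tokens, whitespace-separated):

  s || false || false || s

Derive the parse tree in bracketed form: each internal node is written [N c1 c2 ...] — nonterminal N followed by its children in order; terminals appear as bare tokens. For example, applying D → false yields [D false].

[B [B [B [B [C [D s]]] || [C [D false]]] || [C [D false]]] || [C [D s]]]

B
B || C
B || C || C
B || C || C || C
C || C || C || C
D || C || C || C
s || C || C || C
s || D || C || C
s || false || C || C
s || false || D || C
s || false || false || C
s || false || false || D
s || false || false || s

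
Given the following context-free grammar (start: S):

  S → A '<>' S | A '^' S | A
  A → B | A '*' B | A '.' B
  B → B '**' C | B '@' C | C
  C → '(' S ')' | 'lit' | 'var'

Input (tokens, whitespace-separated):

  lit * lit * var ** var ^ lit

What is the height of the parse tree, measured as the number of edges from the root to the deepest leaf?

[S [A [A [A [B [C lit]]] * [B [C lit]]] * [B [B [C var]] ** [C var]]] ^ [S [A [B [C lit]]]]]

6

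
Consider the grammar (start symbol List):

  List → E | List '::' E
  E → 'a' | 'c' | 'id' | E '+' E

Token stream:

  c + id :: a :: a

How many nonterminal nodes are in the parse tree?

8

[List [List [List [E [E c] + [E id]]] :: [E a]] :: [E a]]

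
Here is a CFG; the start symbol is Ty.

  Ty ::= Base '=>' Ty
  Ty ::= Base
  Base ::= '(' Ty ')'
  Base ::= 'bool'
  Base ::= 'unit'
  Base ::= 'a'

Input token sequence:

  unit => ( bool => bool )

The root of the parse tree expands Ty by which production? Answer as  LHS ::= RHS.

[Ty [Base unit] => [Ty [Base ( [Ty [Base bool] => [Ty [Base bool]]] )]]]

Ty ::= Base '=>' Ty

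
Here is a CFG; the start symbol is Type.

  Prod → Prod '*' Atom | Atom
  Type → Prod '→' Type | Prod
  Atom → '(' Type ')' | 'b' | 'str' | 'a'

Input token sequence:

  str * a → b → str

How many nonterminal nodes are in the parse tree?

11

[Type [Prod [Prod [Atom str]] * [Atom a]] → [Type [Prod [Atom b]] → [Type [Prod [Atom str]]]]]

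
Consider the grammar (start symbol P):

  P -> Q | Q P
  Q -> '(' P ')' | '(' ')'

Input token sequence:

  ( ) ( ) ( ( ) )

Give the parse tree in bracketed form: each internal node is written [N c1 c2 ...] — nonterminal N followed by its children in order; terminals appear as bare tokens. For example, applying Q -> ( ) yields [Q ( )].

[P [Q ( )] [P [Q ( )] [P [Q ( [P [Q ( )]] )]]]]

P
Q P
( ) P
( ) Q P
( ) ( ) P
( ) ( ) Q
( ) ( ) ( P )
( ) ( ) ( Q )
( ) ( ) ( ( ) )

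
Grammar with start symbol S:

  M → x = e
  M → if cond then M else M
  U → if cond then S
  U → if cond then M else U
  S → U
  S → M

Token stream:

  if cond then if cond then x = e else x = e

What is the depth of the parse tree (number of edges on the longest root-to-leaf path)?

[S [U if cond then [S [M if cond then [M x = e] else [M x = e]]]]]

5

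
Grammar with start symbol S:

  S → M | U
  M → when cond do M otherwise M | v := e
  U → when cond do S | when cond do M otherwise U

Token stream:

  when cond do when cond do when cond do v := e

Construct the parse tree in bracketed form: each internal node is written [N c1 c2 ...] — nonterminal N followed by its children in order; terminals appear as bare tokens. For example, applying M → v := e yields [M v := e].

[S [U when cond do [S [U when cond do [S [U when cond do [S [M v := e]]]]]]]]

S
U
when cond do S
when cond do U
when cond do when cond do S
when cond do when cond do U
when cond do when cond do when cond do S
when cond do when cond do when cond do M
when cond do when cond do when cond do v := e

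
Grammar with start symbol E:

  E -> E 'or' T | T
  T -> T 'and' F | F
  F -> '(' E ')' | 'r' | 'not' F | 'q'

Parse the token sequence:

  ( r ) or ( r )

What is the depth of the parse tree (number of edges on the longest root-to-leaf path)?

7

[E [E [T [F ( [E [T [F r]]] )]]] or [T [F ( [E [T [F r]]] )]]]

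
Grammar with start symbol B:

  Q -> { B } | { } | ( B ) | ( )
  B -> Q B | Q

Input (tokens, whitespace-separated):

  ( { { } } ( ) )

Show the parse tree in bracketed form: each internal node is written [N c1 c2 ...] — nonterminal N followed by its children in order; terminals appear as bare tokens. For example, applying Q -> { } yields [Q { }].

[B [Q ( [B [Q { [B [Q { }]] }] [B [Q ( )]]] )]]

B
Q
( B )
( Q B )
( { B } B )
( { Q } B )
( { { } } B )
( { { } } Q )
( { { } } ( ) )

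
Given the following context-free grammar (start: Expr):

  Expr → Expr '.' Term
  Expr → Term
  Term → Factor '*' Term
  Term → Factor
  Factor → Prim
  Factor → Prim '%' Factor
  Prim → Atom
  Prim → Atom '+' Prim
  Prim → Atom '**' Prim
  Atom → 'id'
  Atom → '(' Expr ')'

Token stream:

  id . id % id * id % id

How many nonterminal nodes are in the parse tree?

[Expr [Expr [Term [Factor [Prim [Atom id]]]]] . [Term [Factor [Prim [Atom id]] % [Factor [Prim [Atom id]]]] * [Term [Factor [Prim [Atom id]] % [Factor [Prim [Atom id]]]]]]]

20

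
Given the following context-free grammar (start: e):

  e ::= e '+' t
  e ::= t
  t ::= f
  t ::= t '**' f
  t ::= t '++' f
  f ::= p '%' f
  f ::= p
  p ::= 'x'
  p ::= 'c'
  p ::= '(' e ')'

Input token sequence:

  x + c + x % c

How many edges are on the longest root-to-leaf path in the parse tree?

6

[e [e [e [t [f [p x]]]] + [t [f [p c]]]] + [t [f [p x] % [f [p c]]]]]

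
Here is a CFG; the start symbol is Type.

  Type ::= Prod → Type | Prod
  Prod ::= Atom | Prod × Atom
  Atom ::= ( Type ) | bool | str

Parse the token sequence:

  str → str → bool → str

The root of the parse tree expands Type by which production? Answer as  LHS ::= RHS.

[Type [Prod [Atom str]] → [Type [Prod [Atom str]] → [Type [Prod [Atom bool]] → [Type [Prod [Atom str]]]]]]

Type ::= Prod → Type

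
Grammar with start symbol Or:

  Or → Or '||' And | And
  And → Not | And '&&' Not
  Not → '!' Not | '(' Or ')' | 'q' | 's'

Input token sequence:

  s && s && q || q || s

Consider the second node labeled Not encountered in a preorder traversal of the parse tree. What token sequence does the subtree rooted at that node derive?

[Or [Or [Or [And [And [And [Not s]] && [Not s]] && [Not q]]] || [And [Not q]]] || [And [Not s]]]

s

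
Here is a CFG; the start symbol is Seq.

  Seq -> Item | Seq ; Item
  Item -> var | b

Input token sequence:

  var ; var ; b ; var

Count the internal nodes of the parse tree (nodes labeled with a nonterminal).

[Seq [Seq [Seq [Seq [Item var]] ; [Item var]] ; [Item b]] ; [Item var]]

8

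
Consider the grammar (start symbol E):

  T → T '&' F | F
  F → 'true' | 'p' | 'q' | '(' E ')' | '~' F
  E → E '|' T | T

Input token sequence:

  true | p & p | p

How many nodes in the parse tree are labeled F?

[E [E [E [T [F true]]] | [T [T [F p]] & [F p]]] | [T [F p]]]

4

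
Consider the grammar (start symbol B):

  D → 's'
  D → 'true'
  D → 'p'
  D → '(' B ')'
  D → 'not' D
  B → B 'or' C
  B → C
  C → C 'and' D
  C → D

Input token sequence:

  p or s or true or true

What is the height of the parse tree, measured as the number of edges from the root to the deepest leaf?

6

[B [B [B [B [C [D p]]] or [C [D s]]] or [C [D true]]] or [C [D true]]]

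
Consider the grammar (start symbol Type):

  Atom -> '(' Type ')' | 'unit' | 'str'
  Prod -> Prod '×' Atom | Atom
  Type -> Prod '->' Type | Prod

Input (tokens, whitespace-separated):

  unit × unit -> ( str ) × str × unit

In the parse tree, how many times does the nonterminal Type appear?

3

[Type [Prod [Prod [Atom unit]] × [Atom unit]] -> [Type [Prod [Prod [Prod [Atom ( [Type [Prod [Atom str]]] )]] × [Atom str]] × [Atom unit]]]]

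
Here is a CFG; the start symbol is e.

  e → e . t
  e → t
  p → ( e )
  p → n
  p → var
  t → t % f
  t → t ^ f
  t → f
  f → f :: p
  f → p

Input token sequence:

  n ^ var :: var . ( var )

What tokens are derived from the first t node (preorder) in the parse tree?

[e [e [t [t [f [p n]]] ^ [f [f [p var]] :: [p var]]]] . [t [f [p ( [e [t [f [p var]]]] )]]]]

n ^ var :: var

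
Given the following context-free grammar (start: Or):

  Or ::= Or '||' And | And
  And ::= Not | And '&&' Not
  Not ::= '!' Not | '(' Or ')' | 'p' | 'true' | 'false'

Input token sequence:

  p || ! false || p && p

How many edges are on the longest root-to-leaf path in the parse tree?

5

[Or [Or [Or [And [Not p]]] || [And [Not ! [Not false]]]] || [And [And [Not p]] && [Not p]]]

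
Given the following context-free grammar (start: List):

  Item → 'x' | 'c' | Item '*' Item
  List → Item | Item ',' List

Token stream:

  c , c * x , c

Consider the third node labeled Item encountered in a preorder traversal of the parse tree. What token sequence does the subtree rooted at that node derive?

c

[List [Item c] , [List [Item [Item c] * [Item x]] , [List [Item c]]]]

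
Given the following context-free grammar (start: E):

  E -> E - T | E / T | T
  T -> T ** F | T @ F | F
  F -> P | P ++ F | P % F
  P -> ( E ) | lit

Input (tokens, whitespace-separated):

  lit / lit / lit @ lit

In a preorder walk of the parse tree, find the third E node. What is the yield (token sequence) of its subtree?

lit

[E [E [E [T [F [P lit]]]] / [T [F [P lit]]]] / [T [T [F [P lit]]] @ [F [P lit]]]]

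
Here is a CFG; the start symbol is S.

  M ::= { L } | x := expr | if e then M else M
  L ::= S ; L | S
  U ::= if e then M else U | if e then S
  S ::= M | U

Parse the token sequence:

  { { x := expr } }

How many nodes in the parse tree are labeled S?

[S [M { [L [S [M { [L [S [M x := expr]]] }]]] }]]

3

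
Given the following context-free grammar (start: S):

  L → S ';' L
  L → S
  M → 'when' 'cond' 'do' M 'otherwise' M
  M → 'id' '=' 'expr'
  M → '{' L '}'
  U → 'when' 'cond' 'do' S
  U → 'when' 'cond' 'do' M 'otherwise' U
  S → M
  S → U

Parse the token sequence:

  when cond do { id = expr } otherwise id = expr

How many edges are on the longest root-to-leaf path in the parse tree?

[S [M when cond do [M { [L [S [M id = expr]]] }] otherwise [M id = expr]]]

6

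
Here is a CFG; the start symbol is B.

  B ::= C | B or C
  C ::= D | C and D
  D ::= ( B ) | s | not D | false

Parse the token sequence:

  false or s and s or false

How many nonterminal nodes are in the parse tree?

[B [B [B [C [D false]]] or [C [C [D s]] and [D s]]] or [C [D false]]]

11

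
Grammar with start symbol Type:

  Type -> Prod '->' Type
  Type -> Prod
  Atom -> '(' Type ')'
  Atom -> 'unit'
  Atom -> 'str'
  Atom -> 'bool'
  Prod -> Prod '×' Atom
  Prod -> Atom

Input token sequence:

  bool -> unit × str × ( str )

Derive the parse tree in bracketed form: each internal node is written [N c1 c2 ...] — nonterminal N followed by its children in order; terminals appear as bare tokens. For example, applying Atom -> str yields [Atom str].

[Type [Prod [Atom bool]] -> [Type [Prod [Prod [Prod [Atom unit]] × [Atom str]] × [Atom ( [Type [Prod [Atom str]]] )]]]]

Type
Prod -> Type
Atom -> Type
bool -> Type
bool -> Prod
bool -> Prod × Atom
bool -> Prod × Atom × Atom
bool -> Atom × Atom × Atom
bool -> unit × Atom × Atom
bool -> unit × str × Atom
bool -> unit × str × ( Type )
bool -> unit × str × ( Prod )
bool -> unit × str × ( Atom )
bool -> unit × str × ( str )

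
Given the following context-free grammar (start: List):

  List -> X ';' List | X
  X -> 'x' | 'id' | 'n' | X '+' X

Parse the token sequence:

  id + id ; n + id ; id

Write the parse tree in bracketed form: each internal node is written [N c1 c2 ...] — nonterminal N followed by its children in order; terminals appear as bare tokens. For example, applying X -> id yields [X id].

List
X ; List
X + X ; List
id + X ; List
id + id ; List
id + id ; X ; List
id + id ; X + X ; List
id + id ; n + X ; List
id + id ; n + id ; List
id + id ; n + id ; X
id + id ; n + id ; id

[List [X [X id] + [X id]] ; [List [X [X n] + [X id]] ; [List [X id]]]]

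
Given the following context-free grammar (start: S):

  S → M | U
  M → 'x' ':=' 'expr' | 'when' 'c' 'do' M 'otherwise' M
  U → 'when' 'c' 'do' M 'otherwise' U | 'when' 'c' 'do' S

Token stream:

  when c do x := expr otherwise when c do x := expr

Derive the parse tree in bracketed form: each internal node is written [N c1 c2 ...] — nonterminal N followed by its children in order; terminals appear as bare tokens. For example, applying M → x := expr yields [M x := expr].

[S [U when c do [M x := expr] otherwise [U when c do [S [M x := expr]]]]]

S
U
when c do M otherwise U
when c do x := expr otherwise U
when c do x := expr otherwise when c do S
when c do x := expr otherwise when c do M
when c do x := expr otherwise when c do x := expr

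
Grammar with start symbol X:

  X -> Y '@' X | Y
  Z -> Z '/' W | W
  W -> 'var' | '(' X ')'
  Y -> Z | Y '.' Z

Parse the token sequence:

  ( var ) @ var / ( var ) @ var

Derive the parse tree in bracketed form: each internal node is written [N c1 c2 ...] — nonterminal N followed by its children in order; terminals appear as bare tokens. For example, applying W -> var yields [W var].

[X [Y [Z [W ( [X [Y [Z [W var]]]] )]]] @ [X [Y [Z [Z [W var]] / [W ( [X [Y [Z [W var]]]] )]]] @ [X [Y [Z [W var]]]]]]

X
Y @ X
Z @ X
W @ X
( X ) @ X
( Y ) @ X
( Z ) @ X
( W ) @ X
( var ) @ X
( var ) @ Y @ X
( var ) @ Z @ X
( var ) @ Z / W @ X
( var ) @ W / W @ X
( var ) @ var / W @ X
( var ) @ var / ( X ) @ X
( var ) @ var / ( Y ) @ X
( var ) @ var / ( Z ) @ X
( var ) @ var / ( W ) @ X
( var ) @ var / ( var ) @ X
( var ) @ var / ( var ) @ Y
( var ) @ var / ( var ) @ Z
( var ) @ var / ( var ) @ W
( var ) @ var / ( var ) @ var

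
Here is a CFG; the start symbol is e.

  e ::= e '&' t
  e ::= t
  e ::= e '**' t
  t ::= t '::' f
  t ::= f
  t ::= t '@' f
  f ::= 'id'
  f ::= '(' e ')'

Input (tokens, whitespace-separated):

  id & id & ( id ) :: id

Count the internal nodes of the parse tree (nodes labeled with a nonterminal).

14

[e [e [e [t [f id]]] & [t [f id]]] & [t [t [f ( [e [t [f id]]] )]] :: [f id]]]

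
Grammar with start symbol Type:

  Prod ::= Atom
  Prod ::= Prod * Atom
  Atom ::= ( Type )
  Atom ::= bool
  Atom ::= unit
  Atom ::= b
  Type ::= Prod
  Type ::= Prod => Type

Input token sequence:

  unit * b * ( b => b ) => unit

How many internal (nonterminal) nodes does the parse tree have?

16

[Type [Prod [Prod [Prod [Atom unit]] * [Atom b]] * [Atom ( [Type [Prod [Atom b]] => [Type [Prod [Atom b]]]] )]] => [Type [Prod [Atom unit]]]]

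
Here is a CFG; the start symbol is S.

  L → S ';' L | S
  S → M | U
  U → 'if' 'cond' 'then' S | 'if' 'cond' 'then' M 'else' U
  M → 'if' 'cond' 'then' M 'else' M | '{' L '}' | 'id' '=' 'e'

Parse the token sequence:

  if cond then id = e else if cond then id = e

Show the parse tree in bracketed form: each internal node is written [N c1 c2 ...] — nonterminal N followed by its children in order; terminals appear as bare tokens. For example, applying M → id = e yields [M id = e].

[S [U if cond then [M id = e] else [U if cond then [S [M id = e]]]]]

S
U
if cond then M else U
if cond then id = e else U
if cond then id = e else if cond then S
if cond then id = e else if cond then M
if cond then id = e else if cond then id = e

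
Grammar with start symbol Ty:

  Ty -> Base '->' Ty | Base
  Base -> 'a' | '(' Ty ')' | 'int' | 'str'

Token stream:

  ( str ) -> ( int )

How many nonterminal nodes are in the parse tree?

[Ty [Base ( [Ty [Base str]] )] -> [Ty [Base ( [Ty [Base int]] )]]]

8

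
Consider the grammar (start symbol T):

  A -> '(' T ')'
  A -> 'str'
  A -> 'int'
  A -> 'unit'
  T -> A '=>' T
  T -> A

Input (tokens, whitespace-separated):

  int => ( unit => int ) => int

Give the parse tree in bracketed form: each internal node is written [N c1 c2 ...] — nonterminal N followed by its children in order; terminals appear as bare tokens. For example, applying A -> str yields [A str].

T
A => T
int => T
int => A => T
int => ( T ) => T
int => ( A => T ) => T
int => ( unit => T ) => T
int => ( unit => A ) => T
int => ( unit => int ) => T
int => ( unit => int ) => A
int => ( unit => int ) => int

[T [A int] => [T [A ( [T [A unit] => [T [A int]]] )] => [T [A int]]]]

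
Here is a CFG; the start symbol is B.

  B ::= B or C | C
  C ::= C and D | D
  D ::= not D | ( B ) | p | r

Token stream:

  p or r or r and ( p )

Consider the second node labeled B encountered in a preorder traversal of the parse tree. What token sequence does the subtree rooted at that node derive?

[B [B [B [C [D p]]] or [C [D r]]] or [C [C [D r]] and [D ( [B [C [D p]]] )]]]

p or r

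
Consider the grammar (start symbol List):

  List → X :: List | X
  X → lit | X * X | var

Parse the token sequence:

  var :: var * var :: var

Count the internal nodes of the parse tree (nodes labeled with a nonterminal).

8

[List [X var] :: [List [X [X var] * [X var]] :: [List [X var]]]]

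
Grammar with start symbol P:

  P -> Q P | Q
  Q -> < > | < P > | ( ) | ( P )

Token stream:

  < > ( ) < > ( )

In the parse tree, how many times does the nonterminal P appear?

[P [Q < >] [P [Q ( )] [P [Q < >] [P [Q ( )]]]]]

4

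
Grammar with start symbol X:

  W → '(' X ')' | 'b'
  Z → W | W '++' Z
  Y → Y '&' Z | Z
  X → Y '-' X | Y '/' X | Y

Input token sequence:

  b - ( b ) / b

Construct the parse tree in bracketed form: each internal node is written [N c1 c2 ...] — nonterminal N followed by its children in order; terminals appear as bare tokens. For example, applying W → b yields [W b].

X
Y - X
Z - X
W - X
b - X
b - Y / X
b - Z / X
b - W / X
b - ( X ) / X
b - ( Y ) / X
b - ( Z ) / X
b - ( W ) / X
b - ( b ) / X
b - ( b ) / Y
b - ( b ) / Z
b - ( b ) / W
b - ( b ) / b

[X [Y [Z [W b]]] - [X [Y [Z [W ( [X [Y [Z [W b]]]] )]]] / [X [Y [Z [W b]]]]]]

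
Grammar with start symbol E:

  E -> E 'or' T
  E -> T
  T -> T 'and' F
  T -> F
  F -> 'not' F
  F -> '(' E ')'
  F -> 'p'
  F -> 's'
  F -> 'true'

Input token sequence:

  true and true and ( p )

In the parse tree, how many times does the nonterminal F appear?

4

[E [T [T [T [F true]] and [F true]] and [F ( [E [T [F p]]] )]]]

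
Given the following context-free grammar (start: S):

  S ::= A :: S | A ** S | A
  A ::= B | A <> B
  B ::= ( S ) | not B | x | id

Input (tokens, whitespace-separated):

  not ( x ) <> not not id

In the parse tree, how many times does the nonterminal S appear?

2

[S [A [A [B not [B ( [S [A [B x]]] )]]] <> [B not [B not [B id]]]]]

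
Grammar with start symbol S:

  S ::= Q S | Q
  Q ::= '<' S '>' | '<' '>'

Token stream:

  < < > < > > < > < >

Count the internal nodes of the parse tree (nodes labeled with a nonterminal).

10

[S [Q < [S [Q < >] [S [Q < >]]] >] [S [Q < >] [S [Q < >]]]]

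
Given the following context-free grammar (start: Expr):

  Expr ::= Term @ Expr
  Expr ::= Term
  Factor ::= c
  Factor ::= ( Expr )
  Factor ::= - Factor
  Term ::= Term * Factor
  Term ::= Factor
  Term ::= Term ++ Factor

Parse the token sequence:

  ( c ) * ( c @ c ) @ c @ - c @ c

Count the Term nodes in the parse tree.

[Expr [Term [Term [Factor ( [Expr [Term [Factor c]]] )]] * [Factor ( [Expr [Term [Factor c]] @ [Expr [Term [Factor c]]]] )]] @ [Expr [Term [Factor c]] @ [Expr [Term [Factor - [Factor c]]] @ [Expr [Term [Factor c]]]]]]

8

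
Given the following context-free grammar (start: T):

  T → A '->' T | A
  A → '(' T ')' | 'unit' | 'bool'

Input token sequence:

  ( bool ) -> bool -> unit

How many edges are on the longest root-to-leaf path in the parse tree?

[T [A ( [T [A bool]] )] -> [T [A bool] -> [T [A unit]]]]

4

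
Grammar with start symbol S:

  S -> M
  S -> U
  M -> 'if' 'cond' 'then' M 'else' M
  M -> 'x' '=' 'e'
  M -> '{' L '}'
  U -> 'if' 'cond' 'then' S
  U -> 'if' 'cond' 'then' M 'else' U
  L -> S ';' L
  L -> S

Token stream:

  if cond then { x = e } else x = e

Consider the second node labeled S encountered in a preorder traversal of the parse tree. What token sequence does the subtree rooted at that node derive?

x = e

[S [M if cond then [M { [L [S [M x = e]]] }] else [M x = e]]]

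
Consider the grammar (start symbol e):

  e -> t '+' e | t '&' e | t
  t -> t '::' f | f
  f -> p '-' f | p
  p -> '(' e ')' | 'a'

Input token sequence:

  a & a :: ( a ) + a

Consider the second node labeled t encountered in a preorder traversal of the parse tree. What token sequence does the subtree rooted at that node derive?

[e [t [f [p a]]] & [e [t [t [f [p a]]] :: [f [p ( [e [t [f [p a]]]] )]]] + [e [t [f [p a]]]]]]

a :: ( a )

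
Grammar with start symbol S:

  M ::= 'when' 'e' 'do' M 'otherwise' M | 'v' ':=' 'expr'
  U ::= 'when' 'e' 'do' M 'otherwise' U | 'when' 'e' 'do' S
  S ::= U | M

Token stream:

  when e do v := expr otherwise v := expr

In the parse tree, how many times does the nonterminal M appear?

3

[S [M when e do [M v := expr] otherwise [M v := expr]]]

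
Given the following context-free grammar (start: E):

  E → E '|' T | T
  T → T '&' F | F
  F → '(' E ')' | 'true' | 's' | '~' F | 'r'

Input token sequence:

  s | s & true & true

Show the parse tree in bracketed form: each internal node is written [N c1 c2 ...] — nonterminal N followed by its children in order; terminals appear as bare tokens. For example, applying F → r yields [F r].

[E [E [T [F s]]] | [T [T [T [F s]] & [F true]] & [F true]]]

E
E | T
T | T
F | T
s | T
s | T & F
s | T & F & F
s | F & F & F
s | s & F & F
s | s & true & F
s | s & true & true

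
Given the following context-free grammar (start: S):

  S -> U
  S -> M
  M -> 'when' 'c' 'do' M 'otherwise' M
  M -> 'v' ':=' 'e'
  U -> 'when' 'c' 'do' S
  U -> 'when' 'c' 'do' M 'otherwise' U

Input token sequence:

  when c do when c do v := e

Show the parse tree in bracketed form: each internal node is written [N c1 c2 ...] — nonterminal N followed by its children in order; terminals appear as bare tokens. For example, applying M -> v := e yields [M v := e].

[S [U when c do [S [U when c do [S [M v := e]]]]]]

S
U
when c do S
when c do U
when c do when c do S
when c do when c do M
when c do when c do v := e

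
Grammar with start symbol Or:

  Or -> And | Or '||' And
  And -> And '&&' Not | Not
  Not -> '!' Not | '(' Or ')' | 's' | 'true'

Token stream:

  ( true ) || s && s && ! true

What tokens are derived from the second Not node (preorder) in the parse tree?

[Or [Or [And [Not ( [Or [And [Not true]]] )]]] || [And [And [And [Not s]] && [Not s]] && [Not ! [Not true]]]]

true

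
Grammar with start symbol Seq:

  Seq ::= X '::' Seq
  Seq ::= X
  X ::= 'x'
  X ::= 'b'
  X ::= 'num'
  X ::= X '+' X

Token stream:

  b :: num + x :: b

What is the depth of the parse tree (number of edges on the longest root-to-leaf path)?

4

[Seq [X b] :: [Seq [X [X num] + [X x]] :: [Seq [X b]]]]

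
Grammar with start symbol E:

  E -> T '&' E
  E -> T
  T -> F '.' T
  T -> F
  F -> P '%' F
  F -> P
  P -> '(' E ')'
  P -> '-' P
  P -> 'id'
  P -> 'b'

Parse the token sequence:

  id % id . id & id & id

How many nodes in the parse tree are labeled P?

5

[E [T [F [P id] % [F [P id]]] . [T [F [P id]]]] & [E [T [F [P id]]] & [E [T [F [P id]]]]]]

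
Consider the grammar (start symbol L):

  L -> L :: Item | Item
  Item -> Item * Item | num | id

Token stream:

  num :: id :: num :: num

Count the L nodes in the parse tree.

[L [L [L [L [Item num]] :: [Item id]] :: [Item num]] :: [Item num]]

4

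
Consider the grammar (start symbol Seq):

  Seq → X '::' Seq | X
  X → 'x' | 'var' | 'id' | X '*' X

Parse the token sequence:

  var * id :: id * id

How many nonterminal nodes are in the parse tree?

[Seq [X [X var] * [X id]] :: [Seq [X [X id] * [X id]]]]

8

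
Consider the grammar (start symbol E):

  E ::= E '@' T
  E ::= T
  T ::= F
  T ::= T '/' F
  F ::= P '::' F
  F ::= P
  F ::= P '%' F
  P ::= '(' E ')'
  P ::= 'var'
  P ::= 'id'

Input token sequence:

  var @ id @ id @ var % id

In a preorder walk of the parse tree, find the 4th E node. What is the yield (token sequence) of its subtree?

[E [E [E [E [T [F [P var]]]] @ [T [F [P id]]]] @ [T [F [P id]]]] @ [T [F [P var] % [F [P id]]]]]

var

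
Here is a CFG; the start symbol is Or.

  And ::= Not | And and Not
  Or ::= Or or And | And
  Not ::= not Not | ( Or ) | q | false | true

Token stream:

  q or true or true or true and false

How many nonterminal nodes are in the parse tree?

14

[Or [Or [Or [Or [And [Not q]]] or [And [Not true]]] or [And [Not true]]] or [And [And [Not true]] and [Not false]]]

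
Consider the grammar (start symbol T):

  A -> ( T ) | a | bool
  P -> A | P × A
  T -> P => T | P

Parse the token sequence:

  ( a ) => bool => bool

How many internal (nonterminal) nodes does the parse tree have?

[T [P [A ( [T [P [A a]]] )]] => [T [P [A bool]] => [T [P [A bool]]]]]

12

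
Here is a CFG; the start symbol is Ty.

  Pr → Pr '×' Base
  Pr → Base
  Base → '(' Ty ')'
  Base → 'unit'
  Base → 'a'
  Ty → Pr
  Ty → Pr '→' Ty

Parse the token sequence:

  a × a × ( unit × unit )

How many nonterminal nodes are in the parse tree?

[Ty [Pr [Pr [Pr [Base a]] × [Base a]] × [Base ( [Ty [Pr [Pr [Base unit]] × [Base unit]]] )]]]

12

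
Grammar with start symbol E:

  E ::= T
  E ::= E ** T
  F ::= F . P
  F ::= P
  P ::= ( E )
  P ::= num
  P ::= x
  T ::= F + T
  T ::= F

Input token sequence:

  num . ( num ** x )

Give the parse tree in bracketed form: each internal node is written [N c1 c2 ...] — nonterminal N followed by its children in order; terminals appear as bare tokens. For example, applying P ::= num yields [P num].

[E [T [F [F [P num]] . [P ( [E [E [T [F [P num]]]] ** [T [F [P x]]]] )]]]]

E
T
F
F . P
P . P
num . P
num . ( E )
num . ( E ** T )
num . ( T ** T )
num . ( F ** T )
num . ( P ** T )
num . ( num ** T )
num . ( num ** F )
num . ( num ** P )
num . ( num ** x )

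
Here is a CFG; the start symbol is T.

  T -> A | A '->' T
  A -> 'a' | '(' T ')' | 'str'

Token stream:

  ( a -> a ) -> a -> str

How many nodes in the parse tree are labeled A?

5

[T [A ( [T [A a] -> [T [A a]]] )] -> [T [A a] -> [T [A str]]]]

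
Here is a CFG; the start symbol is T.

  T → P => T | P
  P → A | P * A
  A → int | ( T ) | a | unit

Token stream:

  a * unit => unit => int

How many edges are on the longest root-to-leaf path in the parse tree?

5

[T [P [P [A a]] * [A unit]] => [T [P [A unit]] => [T [P [A int]]]]]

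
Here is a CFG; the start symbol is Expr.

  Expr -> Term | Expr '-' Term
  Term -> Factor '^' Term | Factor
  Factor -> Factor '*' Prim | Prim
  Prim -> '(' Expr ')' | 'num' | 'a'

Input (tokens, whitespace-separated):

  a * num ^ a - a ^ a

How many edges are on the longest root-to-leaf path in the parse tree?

[Expr [Expr [Term [Factor [Factor [Prim a]] * [Prim num]] ^ [Term [Factor [Prim a]]]]] - [Term [Factor [Prim a]] ^ [Term [Factor [Prim a]]]]]

6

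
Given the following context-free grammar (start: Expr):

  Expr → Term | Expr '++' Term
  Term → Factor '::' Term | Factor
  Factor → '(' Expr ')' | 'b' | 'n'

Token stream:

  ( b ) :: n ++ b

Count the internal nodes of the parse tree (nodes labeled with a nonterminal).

[Expr [Expr [Term [Factor ( [Expr [Term [Factor b]]] )] :: [Term [Factor n]]]] ++ [Term [Factor b]]]

11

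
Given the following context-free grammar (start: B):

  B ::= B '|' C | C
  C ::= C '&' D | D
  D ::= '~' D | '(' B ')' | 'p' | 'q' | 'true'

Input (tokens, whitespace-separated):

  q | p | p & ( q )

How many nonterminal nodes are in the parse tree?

14

[B [B [B [C [D q]]] | [C [D p]]] | [C [C [D p]] & [D ( [B [C [D q]]] )]]]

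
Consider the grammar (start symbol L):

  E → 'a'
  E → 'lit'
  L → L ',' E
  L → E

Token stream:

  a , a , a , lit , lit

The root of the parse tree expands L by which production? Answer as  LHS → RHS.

L → L ',' E

[L [L [L [L [L [E a]] , [E a]] , [E a]] , [E lit]] , [E lit]]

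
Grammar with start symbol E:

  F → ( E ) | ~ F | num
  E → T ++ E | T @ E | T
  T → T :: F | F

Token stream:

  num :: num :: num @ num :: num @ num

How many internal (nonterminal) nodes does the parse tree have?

15

[E [T [T [T [F num]] :: [F num]] :: [F num]] @ [E [T [T [F num]] :: [F num]] @ [E [T [F num]]]]]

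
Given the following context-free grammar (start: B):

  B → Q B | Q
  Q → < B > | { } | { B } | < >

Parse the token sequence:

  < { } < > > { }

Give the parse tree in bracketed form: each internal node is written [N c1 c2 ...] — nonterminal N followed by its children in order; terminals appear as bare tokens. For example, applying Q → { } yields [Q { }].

[B [Q < [B [Q { }] [B [Q < >]]] >] [B [Q { }]]]

B
Q B
< B > B
< Q B > B
< { } B > B
< { } Q > B
< { } < > > B
< { } < > > Q
< { } < > > { }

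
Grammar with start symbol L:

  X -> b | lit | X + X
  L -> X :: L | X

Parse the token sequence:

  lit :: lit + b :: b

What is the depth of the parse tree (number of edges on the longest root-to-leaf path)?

4

[L [X lit] :: [L [X [X lit] + [X b]] :: [L [X b]]]]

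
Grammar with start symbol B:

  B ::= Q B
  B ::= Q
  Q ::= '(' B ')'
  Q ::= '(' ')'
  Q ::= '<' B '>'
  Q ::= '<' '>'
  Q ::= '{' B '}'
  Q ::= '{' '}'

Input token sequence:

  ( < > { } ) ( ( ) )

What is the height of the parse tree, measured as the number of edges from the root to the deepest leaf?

[B [Q ( [B [Q < >] [B [Q { }]]] )] [B [Q ( [B [Q ( )]] )]]]

5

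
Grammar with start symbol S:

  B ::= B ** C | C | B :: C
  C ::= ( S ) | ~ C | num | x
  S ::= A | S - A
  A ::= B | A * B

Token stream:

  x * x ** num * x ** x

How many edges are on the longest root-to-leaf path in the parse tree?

6

[S [A [A [A [B [C x]]] * [B [B [C x]] ** [C num]]] * [B [B [C x]] ** [C x]]]]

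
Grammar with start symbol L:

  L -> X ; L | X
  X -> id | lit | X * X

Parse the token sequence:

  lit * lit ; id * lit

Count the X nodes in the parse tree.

6

[L [X [X lit] * [X lit]] ; [L [X [X id] * [X lit]]]]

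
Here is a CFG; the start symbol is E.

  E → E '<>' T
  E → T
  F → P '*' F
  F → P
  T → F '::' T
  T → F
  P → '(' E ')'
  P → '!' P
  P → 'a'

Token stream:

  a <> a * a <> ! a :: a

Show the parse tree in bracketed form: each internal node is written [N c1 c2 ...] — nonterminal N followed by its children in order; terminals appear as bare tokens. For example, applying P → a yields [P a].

[E [E [E [T [F [P a]]]] <> [T [F [P a] * [F [P a]]]]] <> [T [F [P ! [P a]]] :: [T [F [P a]]]]]

E
E <> T
E <> T <> T
T <> T <> T
F <> T <> T
P <> T <> T
a <> T <> T
a <> F <> T
a <> P * F <> T
a <> a * F <> T
a <> a * P <> T
a <> a * a <> T
a <> a * a <> F :: T
a <> a * a <> P :: T
a <> a * a <> ! P :: T
a <> a * a <> ! a :: T
a <> a * a <> ! a :: F
a <> a * a <> ! a :: P
a <> a * a <> ! a :: a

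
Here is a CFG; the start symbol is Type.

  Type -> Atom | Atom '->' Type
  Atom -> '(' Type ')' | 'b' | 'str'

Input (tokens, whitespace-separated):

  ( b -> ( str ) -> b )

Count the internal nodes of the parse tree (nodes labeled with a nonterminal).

10

[Type [Atom ( [Type [Atom b] -> [Type [Atom ( [Type [Atom str]] )] -> [Type [Atom b]]]] )]]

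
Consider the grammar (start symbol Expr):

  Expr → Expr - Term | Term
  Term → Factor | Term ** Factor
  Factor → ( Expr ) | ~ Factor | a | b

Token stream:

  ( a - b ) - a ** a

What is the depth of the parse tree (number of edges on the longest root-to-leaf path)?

8

[Expr [Expr [Term [Factor ( [Expr [Expr [Term [Factor a]]] - [Term [Factor b]]] )]]] - [Term [Term [Factor a]] ** [Factor a]]]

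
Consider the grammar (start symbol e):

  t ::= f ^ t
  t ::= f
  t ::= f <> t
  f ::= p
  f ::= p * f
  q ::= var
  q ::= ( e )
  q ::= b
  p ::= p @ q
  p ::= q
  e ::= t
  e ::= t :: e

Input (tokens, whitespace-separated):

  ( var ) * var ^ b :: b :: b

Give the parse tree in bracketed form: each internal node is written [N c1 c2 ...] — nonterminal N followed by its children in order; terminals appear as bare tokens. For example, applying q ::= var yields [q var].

[e [t [f [p [q ( [e [t [f [p [q var]]]]] )]] * [f [p [q var]]]] ^ [t [f [p [q b]]]]] :: [e [t [f [p [q b]]]] :: [e [t [f [p [q b]]]]]]]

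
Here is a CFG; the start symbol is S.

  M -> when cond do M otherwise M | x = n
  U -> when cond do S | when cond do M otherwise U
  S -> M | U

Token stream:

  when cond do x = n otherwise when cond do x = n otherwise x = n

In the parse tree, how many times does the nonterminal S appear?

[S [M when cond do [M x = n] otherwise [M when cond do [M x = n] otherwise [M x = n]]]]

1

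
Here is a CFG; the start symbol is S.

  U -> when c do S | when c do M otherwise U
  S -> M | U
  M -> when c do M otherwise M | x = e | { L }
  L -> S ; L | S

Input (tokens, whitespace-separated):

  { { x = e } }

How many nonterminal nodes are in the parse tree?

8

[S [M { [L [S [M { [L [S [M x = e]]] }]]] }]]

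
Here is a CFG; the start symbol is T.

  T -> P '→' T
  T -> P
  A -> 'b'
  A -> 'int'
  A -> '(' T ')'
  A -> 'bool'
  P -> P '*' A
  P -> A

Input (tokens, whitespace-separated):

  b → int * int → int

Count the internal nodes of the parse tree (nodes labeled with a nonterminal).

[T [P [A b]] → [T [P [P [A int]] * [A int]] → [T [P [A int]]]]]

11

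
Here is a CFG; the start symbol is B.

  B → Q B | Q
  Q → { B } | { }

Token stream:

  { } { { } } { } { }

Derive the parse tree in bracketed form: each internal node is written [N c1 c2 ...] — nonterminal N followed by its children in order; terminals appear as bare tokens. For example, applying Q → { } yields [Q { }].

[B [Q { }] [B [Q { [B [Q { }]] }] [B [Q { }] [B [Q { }]]]]]

B
Q B
{ } B
{ } Q B
{ } { B } B
{ } { Q } B
{ } { { } } B
{ } { { } } Q B
{ } { { } } { } B
{ } { { } } { } Q
{ } { { } } { } { }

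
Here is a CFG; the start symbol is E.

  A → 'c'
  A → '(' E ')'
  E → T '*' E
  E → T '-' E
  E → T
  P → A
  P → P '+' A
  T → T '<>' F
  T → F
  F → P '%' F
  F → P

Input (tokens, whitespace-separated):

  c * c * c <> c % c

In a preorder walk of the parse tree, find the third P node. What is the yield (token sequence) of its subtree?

c

[E [T [F [P [A c]]]] * [E [T [F [P [A c]]]] * [E [T [T [F [P [A c]]]] <> [F [P [A c]] % [F [P [A c]]]]]]]]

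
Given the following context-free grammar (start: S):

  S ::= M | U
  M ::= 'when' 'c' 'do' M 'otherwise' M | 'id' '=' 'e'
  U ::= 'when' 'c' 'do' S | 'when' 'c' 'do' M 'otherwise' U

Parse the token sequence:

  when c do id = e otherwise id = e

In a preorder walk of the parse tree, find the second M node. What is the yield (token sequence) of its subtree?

id = e

[S [M when c do [M id = e] otherwise [M id = e]]]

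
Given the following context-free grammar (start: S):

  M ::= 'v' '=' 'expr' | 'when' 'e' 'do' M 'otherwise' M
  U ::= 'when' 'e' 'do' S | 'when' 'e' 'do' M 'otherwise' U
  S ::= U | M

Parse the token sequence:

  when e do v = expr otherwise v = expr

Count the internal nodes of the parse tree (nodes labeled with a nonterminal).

4

[S [M when e do [M v = expr] otherwise [M v = expr]]]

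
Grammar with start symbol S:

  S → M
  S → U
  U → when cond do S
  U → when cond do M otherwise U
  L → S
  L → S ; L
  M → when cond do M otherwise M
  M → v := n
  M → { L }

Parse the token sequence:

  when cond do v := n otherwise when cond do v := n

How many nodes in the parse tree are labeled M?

2

[S [U when cond do [M v := n] otherwise [U when cond do [S [M v := n]]]]]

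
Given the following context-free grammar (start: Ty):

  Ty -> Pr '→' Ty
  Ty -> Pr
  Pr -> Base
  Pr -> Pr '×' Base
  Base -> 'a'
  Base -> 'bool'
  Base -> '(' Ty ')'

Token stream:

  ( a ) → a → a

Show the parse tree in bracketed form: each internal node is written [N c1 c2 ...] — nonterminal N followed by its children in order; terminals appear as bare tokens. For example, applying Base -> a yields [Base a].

[Ty [Pr [Base ( [Ty [Pr [Base a]]] )]] → [Ty [Pr [Base a]] → [Ty [Pr [Base a]]]]]

Ty
Pr → Ty
Base → Ty
( Ty ) → Ty
( Pr ) → Ty
( Base ) → Ty
( a ) → Ty
( a ) → Pr → Ty
( a ) → Base → Ty
( a ) → a → Ty
( a ) → a → Pr
( a ) → a → Base
( a ) → a → a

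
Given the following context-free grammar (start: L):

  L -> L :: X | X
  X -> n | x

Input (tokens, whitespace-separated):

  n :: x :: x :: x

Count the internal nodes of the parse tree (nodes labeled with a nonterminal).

8

[L [L [L [L [X n]] :: [X x]] :: [X x]] :: [X x]]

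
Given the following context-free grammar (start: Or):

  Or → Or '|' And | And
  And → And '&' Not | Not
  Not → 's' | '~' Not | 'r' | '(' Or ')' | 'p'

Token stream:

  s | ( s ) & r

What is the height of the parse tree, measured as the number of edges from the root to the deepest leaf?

[Or [Or [And [Not s]]] | [And [And [Not ( [Or [And [Not s]]] )]] & [Not r]]]

7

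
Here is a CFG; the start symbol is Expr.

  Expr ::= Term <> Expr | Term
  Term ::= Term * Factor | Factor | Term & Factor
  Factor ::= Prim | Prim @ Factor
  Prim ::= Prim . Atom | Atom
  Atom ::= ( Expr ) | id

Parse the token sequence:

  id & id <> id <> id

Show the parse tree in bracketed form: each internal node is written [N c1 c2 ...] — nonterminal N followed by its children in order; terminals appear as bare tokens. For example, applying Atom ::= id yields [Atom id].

Expr
Term <> Expr
Term & Factor <> Expr
Factor & Factor <> Expr
Prim & Factor <> Expr
Atom & Factor <> Expr
id & Factor <> Expr
id & Prim <> Expr
id & Atom <> Expr
id & id <> Expr
id & id <> Term <> Expr
id & id <> Factor <> Expr
id & id <> Prim <> Expr
id & id <> Atom <> Expr
id & id <> id <> Expr
id & id <> id <> Term
id & id <> id <> Factor
id & id <> id <> Prim
id & id <> id <> Atom
id & id <> id <> id

[Expr [Term [Term [Factor [Prim [Atom id]]]] & [Factor [Prim [Atom id]]]] <> [Expr [Term [Factor [Prim [Atom id]]]] <> [Expr [Term [Factor [Prim [Atom id]]]]]]]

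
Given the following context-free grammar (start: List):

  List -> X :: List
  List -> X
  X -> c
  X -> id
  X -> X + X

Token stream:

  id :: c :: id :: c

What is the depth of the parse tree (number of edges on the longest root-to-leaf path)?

[List [X id] :: [List [X c] :: [List [X id] :: [List [X c]]]]]

5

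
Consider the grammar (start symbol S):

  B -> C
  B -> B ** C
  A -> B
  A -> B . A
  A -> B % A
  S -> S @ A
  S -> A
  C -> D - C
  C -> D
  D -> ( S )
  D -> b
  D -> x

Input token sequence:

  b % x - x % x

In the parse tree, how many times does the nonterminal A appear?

[S [A [B [C [D b]]] % [A [B [C [D x] - [C [D x]]]] % [A [B [C [D x]]]]]]]

3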